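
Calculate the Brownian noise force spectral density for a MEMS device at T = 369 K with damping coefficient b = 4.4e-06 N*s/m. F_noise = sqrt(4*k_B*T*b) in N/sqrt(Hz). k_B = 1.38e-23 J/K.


Step 1: Compute 4 * k_B * T * b
= 4 * 1.38e-23 * 369 * 4.4e-06
= 8.9623e-26 N^2/Hz
Step 2: F_noise = sqrt(8.9623e-26)
F_noise = 2.99e-13 N/sqrt(Hz)


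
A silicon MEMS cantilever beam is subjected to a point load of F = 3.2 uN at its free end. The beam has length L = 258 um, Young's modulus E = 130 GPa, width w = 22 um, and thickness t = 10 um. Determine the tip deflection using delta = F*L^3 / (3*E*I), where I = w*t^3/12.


Step 1: Calculate the second moment of area.
I = w * t^3 / 12 = 22 * 10^3 / 12 = 1833.3333 um^4
Step 2: Convert E to consistent units (1 GPa = 1000 uN/um^2).
E = 130 GPa = 130000 uN/um^2
Step 3: Calculate tip deflection.
delta = F * L^3 / (3 * E * I)
delta = 3.2 * 258^3 / (3 * 130000 * 1833.3333)
delta = 0.0769 um


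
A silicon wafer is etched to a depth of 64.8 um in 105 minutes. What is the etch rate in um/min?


Step 1: Etch rate = depth / time
Step 2: rate = 64.8 / 105
rate = 0.617 um/min


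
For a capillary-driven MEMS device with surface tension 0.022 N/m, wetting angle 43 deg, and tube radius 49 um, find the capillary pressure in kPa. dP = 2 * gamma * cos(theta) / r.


Step 1: cos(43 deg) = 0.7314
Step 2: Convert r to m: r = 49e-6 m
Step 3: dP = 2 * 0.022 * 0.7314 / 49e-6 = 656.8 Pa
Step 4: Convert Pa to kPa (divide by 1000).
dP = 0.66 kPa


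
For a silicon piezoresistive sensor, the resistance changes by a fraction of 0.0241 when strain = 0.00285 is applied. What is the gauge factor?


Step 1: Identify values.
dR/R = 0.0241, strain = 0.00285
Step 2: GF = (dR/R) / strain = 0.0241 / 0.00285
GF = 8.5


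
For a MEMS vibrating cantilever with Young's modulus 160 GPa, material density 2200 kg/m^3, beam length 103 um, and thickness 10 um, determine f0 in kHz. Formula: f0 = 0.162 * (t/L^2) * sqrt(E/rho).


Step 1: Convert units to SI.
t_SI = 10e-6 m, L_SI = 103e-6 m
Step 2: Calculate sqrt(E/rho).
sqrt(160e9 / 2200) = 8528.03 m/s
Step 3: Compute f0.
f0 = 0.162 * 10e-6 / (103e-6)^2 * 8528.03 = 1302234.8 Hz = 1302.23 kHz


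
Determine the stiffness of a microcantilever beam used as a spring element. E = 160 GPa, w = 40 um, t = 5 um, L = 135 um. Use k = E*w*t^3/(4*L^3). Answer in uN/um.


Step 1: Convert E to consistent units (1 GPa = 1000 uN/um^2).
E = 160 GPa = 160000 uN/um^2
Step 2: Compute t^3 = 5^3 = 125
Step 3: Compute L^3 = 135^3 = 2460375
Step 4: k = 160000 * 40 * 125 / (4 * 2460375)
k = 81.2884 uN/um


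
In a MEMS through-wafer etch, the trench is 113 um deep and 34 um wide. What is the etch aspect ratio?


Step 1: AR = depth / width
Step 2: AR = 113 / 34
AR = 3.3


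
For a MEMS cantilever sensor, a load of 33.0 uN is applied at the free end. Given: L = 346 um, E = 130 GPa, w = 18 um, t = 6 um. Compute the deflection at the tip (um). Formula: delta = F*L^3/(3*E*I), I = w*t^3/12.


Step 1: Calculate the second moment of area.
I = w * t^3 / 12 = 18 * 6^3 / 12 = 324.0 um^4
Step 2: Convert E to consistent units (1 GPa = 1000 uN/um^2).
E = 130 GPa = 130000 uN/um^2
Step 3: Calculate tip deflection.
delta = F * L^3 / (3 * E * I)
delta = 33.0 * 346^3 / (3 * 130000 * 324.0)
delta = 10.8176 um


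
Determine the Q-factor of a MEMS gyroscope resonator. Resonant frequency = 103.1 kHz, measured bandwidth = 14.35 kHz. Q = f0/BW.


Step 1: Q = f0 / bandwidth
Step 2: Q = 103.1 / 14.35
Q = 7.2


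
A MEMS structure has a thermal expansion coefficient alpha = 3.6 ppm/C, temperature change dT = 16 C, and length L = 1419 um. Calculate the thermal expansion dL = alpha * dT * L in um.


Step 1: Convert CTE: alpha = 3.6 ppm/C = 3.6e-6 /C
Step 2: dL = 3.6e-6 * 16 * 1419
dL = 0.0817 um


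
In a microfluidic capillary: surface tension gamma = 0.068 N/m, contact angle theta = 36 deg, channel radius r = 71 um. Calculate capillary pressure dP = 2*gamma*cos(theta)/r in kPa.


Step 1: cos(36 deg) = 0.809
Step 2: Convert r to m: r = 71e-6 m
Step 3: dP = 2 * 0.068 * 0.809 / 71e-6 = 1549.6 Pa
Step 4: Convert Pa to kPa (divide by 1000).
dP = 1.55 kPa


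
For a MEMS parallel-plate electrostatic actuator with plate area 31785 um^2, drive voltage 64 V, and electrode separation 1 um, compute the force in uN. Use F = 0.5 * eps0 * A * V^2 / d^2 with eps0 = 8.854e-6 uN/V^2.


Step 1: Identify parameters.
eps0 = 8.854e-6 uN/V^2, A = 31785 um^2, V = 64 V, d = 1 um
Step 2: Compute V^2 = 64^2 = 4096
Step 3: Compute d^2 = 1^2 = 1
Step 4: F = 0.5 * 8.854e-6 * 31785 * 4096 / 1
F = 576.357 uN


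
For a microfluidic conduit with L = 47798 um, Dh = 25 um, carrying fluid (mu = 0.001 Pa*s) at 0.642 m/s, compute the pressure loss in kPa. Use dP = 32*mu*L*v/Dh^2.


Step 1: Convert to SI: L = 47798e-6 m, Dh = 25e-6 m
Step 2: dP = 32 * 0.001 * 47798e-6 * 0.642 / (25e-6)^2
Step 3: dP = 1571139.38 Pa
Step 4: Convert to kPa: dP = 1571.14 kPa


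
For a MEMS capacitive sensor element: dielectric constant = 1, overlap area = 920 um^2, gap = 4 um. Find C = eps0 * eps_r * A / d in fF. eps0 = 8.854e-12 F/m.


Step 1: Convert area to m^2: A = 920e-12 m^2
Step 2: Convert gap to m: d = 4e-6 m
Step 3: C = eps0 * eps_r * A / d
C = 8.854e-12 * 1 * 920e-12 / 4e-6
Step 4: Convert to fF (multiply by 1e15).
C = 2.04 fF


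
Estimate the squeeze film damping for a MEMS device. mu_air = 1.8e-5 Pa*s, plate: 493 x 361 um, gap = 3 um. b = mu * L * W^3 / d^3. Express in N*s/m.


Step 1: Convert to SI.
L = 493e-6 m, W = 361e-6 m, d = 3e-6 m
Step 2: W^3 = (361e-6)^3 = 4.70e-11 m^3
Step 3: d^3 = (3e-6)^3 = 2.70e-17 m^3
Step 4: b = 1.8e-5 * 493e-6 * 4.70e-11 / 2.70e-17
b = 1.55e-02 N*s/m


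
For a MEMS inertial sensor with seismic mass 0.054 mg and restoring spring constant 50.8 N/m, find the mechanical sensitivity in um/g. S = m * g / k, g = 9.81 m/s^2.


Step 1: Convert mass: m = 0.054 mg = 5.40e-08 kg
Step 2: S = m * g / k = 5.40e-08 * 9.81 / 50.8
Step 3: S = 1.04e-08 m/g
Step 4: Convert to um/g: S = 0.01 um/g


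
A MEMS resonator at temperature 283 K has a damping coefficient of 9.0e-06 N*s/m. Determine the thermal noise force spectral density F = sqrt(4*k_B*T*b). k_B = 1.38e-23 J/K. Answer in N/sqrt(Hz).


Step 1: Compute 4 * k_B * T * b
= 4 * 1.38e-23 * 283 * 9.0e-06
= 1.4059e-25 N^2/Hz
Step 2: F_noise = sqrt(1.4059e-25)
F_noise = 3.75e-13 N/sqrt(Hz)


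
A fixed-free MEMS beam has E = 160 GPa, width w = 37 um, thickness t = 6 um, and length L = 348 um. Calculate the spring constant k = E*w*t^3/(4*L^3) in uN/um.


Step 1: Convert E to consistent units (1 GPa = 1000 uN/um^2).
E = 160 GPa = 160000 uN/um^2
Step 2: Compute t^3 = 6^3 = 216
Step 3: Compute L^3 = 348^3 = 42144192
Step 4: k = 160000 * 37 * 216 / (4 * 42144192)
k = 7.5854 uN/um


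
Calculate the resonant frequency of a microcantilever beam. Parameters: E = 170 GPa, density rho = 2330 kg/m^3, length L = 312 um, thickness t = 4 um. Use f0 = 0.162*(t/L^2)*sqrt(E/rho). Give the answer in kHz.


Step 1: Convert units to SI.
t_SI = 4e-6 m, L_SI = 312e-6 m
Step 2: Calculate sqrt(E/rho).
sqrt(170e9 / 2330) = 8541.74 m/s
Step 3: Compute f0.
f0 = 0.162 * 4e-6 / (312e-6)^2 * 8541.74 = 56860.7 Hz = 56.86 kHz


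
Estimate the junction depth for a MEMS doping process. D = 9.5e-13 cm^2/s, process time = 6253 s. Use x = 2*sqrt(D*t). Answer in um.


Step 1: Compute D*t = 9.5e-13 * 6253 = 5.94035e-09 cm^2
Step 2: sqrt(D*t) = 7.70737e-05 cm
Step 3: x = 2 * 7.70737e-05 cm = 1.541474e-04 cm
Step 4: Convert to um (1 cm = 1e4 um): x = 1.541 um


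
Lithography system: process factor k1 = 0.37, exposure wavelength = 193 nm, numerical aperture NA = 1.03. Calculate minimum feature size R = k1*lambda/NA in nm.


Step 1: Identify values: k1 = 0.37, lambda = 193 nm, NA = 1.03
Step 2: R = k1 * lambda / NA
R = 0.37 * 193 / 1.03
R = 69.3 nm


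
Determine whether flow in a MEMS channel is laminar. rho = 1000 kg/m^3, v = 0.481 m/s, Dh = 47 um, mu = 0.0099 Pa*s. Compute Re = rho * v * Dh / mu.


Step 1: Convert Dh to meters: Dh = 47e-6 m
Step 2: Re = rho * v * Dh / mu
Re = 1000 * 0.481 * 47e-6 / 0.0099
Re = 2.284
Since Re = 2.284 is below ~2300, the flow is laminar.


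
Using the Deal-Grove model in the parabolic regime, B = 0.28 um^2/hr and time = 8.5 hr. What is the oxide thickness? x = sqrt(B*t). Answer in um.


Step 1: Compute B*t = 0.28 * 8.5 = 2.38
Step 2: x = sqrt(2.38)
x = 1.543 um


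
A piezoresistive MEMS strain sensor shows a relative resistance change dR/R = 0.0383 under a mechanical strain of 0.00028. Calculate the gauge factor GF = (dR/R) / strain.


Step 1: Identify values.
dR/R = 0.0383, strain = 0.00028
Step 2: GF = (dR/R) / strain = 0.0383 / 0.00028
GF = 136.8


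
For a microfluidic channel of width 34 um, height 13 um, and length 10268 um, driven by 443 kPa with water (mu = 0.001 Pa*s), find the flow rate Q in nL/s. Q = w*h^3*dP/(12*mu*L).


Step 1: Convert all dimensions to SI (meters).
w = 34e-6 m, h = 13e-6 m, L = 10268e-6 m, dP = 443e3 Pa
Step 2: Q = w * h^3 * dP / (12 * mu * L)
Q = 34e-6 * (13e-6)^3 * 443e3 / (12 * 0.001 * 10268e-6) = 2.6856264e-10 m^3/s
Step 3: Convert Q from m^3/s to nL/s (1 m^3 = 1e12 nL, so multiply by 1e12).
Q = 268.563 nL/s


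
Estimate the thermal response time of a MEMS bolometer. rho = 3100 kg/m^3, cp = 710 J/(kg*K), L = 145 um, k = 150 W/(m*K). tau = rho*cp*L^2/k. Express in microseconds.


Step 1: Convert L to m: L = 145e-6 m
Step 2: L^2 = (145e-6)^2 = 2.1025e-08 m^2
Step 3: tau = 3100 * 710 * 2.1025e-08 / 150 = 3.0850683e-04 s
Step 4: Convert to microseconds (multiply by 1e6).
tau = 308.507 us


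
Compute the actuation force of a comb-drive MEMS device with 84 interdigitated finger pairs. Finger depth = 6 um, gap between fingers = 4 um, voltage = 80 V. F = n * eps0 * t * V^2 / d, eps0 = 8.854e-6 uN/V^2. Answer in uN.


Step 1: Parameters: n=84, eps0=8.854e-6 uN/V^2, t=6 um, V=80 V, d=4 um
Step 2: V^2 = 6400
Step 3: F = 84 * 8.854e-6 * 6 * 6400 / 4
F = 7.14 uN


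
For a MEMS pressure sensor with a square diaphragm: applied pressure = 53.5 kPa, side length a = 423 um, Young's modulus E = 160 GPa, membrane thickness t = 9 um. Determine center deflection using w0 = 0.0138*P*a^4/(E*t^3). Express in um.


Step 1: Convert pressure to compatible units (E is in GPa, so P in GPa).
P = 53.5 kPa = 53.5e-6 GPa
Step 2: Compute numerator: 0.0138 * P * a^4.
a^4 = 423^4 = 32015587041
numerator = 0.0138 * 53.5e-6 * 32015587041 = 2.36371e+04
Step 3: Compute denominator: E * t^3 = 160 * 9^3 = 116640
Step 4: w0 = numerator / denominator = 2.36371e+04 / 116640 = 0.2027 um


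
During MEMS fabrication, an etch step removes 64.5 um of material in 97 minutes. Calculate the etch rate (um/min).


Step 1: Etch rate = depth / time
Step 2: rate = 64.5 / 97
rate = 0.665 um/min


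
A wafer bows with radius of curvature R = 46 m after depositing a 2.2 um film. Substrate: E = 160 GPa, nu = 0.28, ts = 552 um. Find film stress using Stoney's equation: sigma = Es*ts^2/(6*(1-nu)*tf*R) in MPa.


Step 1: Compute numerator: Es * ts^2 = 160 * 552^2 = 48752640 (GPa*um^2)
Step 2: Compute denominator (R in um): 6*(1-nu)*tf*R = 6*0.72*2.2*46e6 = 437184000.0 (um^2)
Step 3: sigma (GPa) = 48752640 / 437184000.0 = 1.11515e-01 GPa
Step 4: Convert to MPa (x1000): sigma = 111.5 MPa


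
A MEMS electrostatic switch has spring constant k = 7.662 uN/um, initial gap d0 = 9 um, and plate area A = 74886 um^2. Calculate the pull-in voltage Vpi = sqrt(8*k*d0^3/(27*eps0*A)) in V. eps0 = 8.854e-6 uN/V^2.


Step 1: Compute numerator: 8 * k * d0^3 = 8 * 7.662 * 9^3 = 44684.784
Step 2: Compute denominator: 27 * eps0 * A = 27 * 8.854e-6 * 74886 = 17.902097
Step 3: Vpi = sqrt(44684.784 / 17.902097)
Vpi = 49.96 V


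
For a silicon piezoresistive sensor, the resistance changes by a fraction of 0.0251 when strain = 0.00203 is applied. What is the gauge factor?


Step 1: Identify values.
dR/R = 0.0251, strain = 0.00203
Step 2: GF = (dR/R) / strain = 0.0251 / 0.00203
GF = 12.4


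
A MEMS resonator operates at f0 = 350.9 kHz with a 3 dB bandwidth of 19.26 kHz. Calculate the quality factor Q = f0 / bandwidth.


Step 1: Q = f0 / bandwidth
Step 2: Q = 350.9 / 19.26
Q = 18.2


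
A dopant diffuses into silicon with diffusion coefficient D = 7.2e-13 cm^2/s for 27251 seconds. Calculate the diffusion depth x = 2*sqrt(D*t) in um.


Step 1: Compute D*t = 7.2e-13 * 27251 = 1.962072e-08 cm^2
Step 2: sqrt(D*t) = 1.40074e-04 cm
Step 3: x = 2 * 1.40074e-04 cm = 2.80148e-04 cm
Step 4: Convert to um (1 cm = 1e4 um): x = 2.801 um


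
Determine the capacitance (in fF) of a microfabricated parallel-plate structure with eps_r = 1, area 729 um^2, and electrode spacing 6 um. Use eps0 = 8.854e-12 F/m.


Step 1: Convert area to m^2: A = 729e-12 m^2
Step 2: Convert gap to m: d = 6e-6 m
Step 3: C = eps0 * eps_r * A / d
C = 8.854e-12 * 1 * 729e-12 / 6e-6
Step 4: Convert to fF (multiply by 1e15).
C = 1.08 fF


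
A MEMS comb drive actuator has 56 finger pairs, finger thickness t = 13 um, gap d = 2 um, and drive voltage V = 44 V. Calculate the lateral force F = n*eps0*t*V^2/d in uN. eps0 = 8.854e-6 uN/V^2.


Step 1: Parameters: n=56, eps0=8.854e-6 uN/V^2, t=13 um, V=44 V, d=2 um
Step 2: V^2 = 1936
Step 3: F = 56 * 8.854e-6 * 13 * 1936 / 2
F = 6.239 uN


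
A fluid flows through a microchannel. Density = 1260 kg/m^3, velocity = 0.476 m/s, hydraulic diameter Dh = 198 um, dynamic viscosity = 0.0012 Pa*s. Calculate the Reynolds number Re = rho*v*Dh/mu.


Step 1: Convert Dh to meters: Dh = 198e-6 m
Step 2: Re = rho * v * Dh / mu
Re = 1260 * 0.476 * 198e-6 / 0.0012
Re = 98.96


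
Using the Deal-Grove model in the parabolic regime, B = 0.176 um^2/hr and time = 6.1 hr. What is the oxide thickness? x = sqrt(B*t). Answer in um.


Step 1: Compute B*t = 0.176 * 6.1 = 1.0736
Step 2: x = sqrt(1.0736)
x = 1.036 um


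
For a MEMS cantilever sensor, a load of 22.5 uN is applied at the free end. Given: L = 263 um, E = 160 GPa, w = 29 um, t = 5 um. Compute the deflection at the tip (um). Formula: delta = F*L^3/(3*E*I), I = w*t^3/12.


Step 1: Calculate the second moment of area.
I = w * t^3 / 12 = 29 * 5^3 / 12 = 302.0833 um^4
Step 2: Convert E to consistent units (1 GPa = 1000 uN/um^2).
E = 160 GPa = 160000 uN/um^2
Step 3: Calculate tip deflection.
delta = F * L^3 / (3 * E * I)
delta = 22.5 * 263^3 / (3 * 160000 * 302.0833)
delta = 2.8228 um


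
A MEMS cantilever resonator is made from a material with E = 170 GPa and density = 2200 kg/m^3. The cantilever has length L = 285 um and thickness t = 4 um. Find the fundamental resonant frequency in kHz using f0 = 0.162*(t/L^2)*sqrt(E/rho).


Step 1: Convert units to SI.
t_SI = 4e-6 m, L_SI = 285e-6 m
Step 2: Calculate sqrt(E/rho).
sqrt(170e9 / 2200) = 8790.49 m/s
Step 3: Compute f0.
f0 = 0.162 * 4e-6 / (285e-6)^2 * 8790.49 = 70129.1 Hz = 70.13 kHz


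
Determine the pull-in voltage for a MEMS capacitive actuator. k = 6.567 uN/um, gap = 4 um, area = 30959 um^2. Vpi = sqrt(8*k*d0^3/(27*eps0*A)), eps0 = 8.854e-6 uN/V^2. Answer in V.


Step 1: Compute numerator: 8 * k * d0^3 = 8 * 6.567 * 4^3 = 3362.304
Step 2: Compute denominator: 27 * eps0 * A = 27 * 8.854e-6 * 30959 = 7.400997
Step 3: Vpi = sqrt(3362.304 / 7.400997)
Vpi = 21.31 V


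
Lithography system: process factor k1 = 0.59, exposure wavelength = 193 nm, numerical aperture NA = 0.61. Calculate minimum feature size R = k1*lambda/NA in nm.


Step 1: Identify values: k1 = 0.59, lambda = 193 nm, NA = 0.61
Step 2: R = k1 * lambda / NA
R = 0.59 * 193 / 0.61
R = 186.7 nm


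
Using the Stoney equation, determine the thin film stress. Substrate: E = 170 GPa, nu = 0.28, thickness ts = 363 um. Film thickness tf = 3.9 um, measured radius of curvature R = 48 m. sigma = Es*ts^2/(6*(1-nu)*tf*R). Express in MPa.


Step 1: Compute numerator: Es * ts^2 = 170 * 363^2 = 22400730 (GPa*um^2)
Step 2: Compute denominator (R in um): 6*(1-nu)*tf*R = 6*0.72*3.9*48e6 = 808704000.0 (um^2)
Step 3: sigma (GPa) = 22400730 / 808704000.0 = 2.77e-02 GPa
Step 4: Convert to MPa (x1000): sigma = 27.7 MPa


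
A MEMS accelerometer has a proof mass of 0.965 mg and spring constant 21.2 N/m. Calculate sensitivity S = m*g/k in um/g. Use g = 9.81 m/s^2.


Step 1: Convert mass: m = 0.965 mg = 9.65e-07 kg
Step 2: S = m * g / k = 9.65e-07 * 9.81 / 21.2
Step 3: S = 4.47e-07 m/g
Step 4: Convert to um/g: S = 0.447 um/g


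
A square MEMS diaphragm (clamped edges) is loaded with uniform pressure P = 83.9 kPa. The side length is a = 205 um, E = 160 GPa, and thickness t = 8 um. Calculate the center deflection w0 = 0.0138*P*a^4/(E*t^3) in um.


Step 1: Convert pressure to compatible units (E is in GPa, so P in GPa).
P = 83.9 kPa = 83.9e-6 GPa
Step 2: Compute numerator: 0.0138 * P * a^4.
a^4 = 205^4 = 1766100625
numerator = 0.0138 * 83.9e-6 * 1766100625 = 2.045e+03
Step 3: Compute denominator: E * t^3 = 160 * 8^3 = 81920
Step 4: w0 = numerator / denominator = 2.045e+03 / 81920 = 0.025 um


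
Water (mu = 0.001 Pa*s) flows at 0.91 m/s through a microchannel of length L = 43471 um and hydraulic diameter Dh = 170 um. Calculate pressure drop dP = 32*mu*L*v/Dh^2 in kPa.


Step 1: Convert to SI: L = 43471e-6 m, Dh = 170e-6 m
Step 2: dP = 32 * 0.001 * 43471e-6 * 0.91 / (170e-6)^2
Step 3: dP = 43801.92 Pa
Step 4: Convert to kPa: dP = 43.8 kPa


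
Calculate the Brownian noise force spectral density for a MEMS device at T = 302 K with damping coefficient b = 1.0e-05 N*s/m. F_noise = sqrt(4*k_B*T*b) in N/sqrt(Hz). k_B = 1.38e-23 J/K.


Step 1: Compute 4 * k_B * T * b
= 4 * 1.38e-23 * 302 * 1.0e-05
= 1.6670e-25 N^2/Hz
Step 2: F_noise = sqrt(1.6670e-25)
F_noise = 4.08e-13 N/sqrt(Hz)


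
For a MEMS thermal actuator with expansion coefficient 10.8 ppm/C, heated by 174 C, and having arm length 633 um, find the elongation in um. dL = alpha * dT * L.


Step 1: Convert CTE: alpha = 10.8 ppm/C = 10.8e-6 /C
Step 2: dL = 10.8e-6 * 174 * 633
dL = 1.1895 um


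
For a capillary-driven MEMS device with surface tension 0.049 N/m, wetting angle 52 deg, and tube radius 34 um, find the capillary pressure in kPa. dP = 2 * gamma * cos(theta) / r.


Step 1: cos(52 deg) = 0.6157
Step 2: Convert r to m: r = 34e-6 m
Step 3: dP = 2 * 0.049 * 0.6157 / 34e-6 = 1774.7 Pa
Step 4: Convert Pa to kPa (divide by 1000).
dP = 1.77 kPa


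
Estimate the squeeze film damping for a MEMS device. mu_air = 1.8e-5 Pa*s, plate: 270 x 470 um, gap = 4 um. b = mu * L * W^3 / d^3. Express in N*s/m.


Step 1: Convert to SI.
L = 270e-6 m, W = 470e-6 m, d = 4e-6 m
Step 2: W^3 = (470e-6)^3 = 1.04e-10 m^3
Step 3: d^3 = (4e-6)^3 = 6.40e-17 m^3
Step 4: b = 1.8e-5 * 270e-6 * 1.04e-10 / 6.40e-17
b = 7.88e-03 N*s/m


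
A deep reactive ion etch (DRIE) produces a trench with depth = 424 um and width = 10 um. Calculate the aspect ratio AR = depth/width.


Step 1: AR = depth / width
Step 2: AR = 424 / 10
AR = 42.4


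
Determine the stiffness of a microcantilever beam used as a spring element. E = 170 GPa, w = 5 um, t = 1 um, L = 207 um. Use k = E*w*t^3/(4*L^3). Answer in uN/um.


Step 1: Convert E to consistent units (1 GPa = 1000 uN/um^2).
E = 170 GPa = 170000 uN/um^2
Step 2: Compute t^3 = 1^3 = 1
Step 3: Compute L^3 = 207^3 = 8869743
Step 4: k = 170000 * 5 * 1 / (4 * 8869743)
k = 0.024 uN/um


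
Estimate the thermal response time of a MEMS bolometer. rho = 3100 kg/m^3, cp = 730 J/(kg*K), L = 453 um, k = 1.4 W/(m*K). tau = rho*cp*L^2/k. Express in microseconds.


Step 1: Convert L to m: L = 453e-6 m
Step 2: L^2 = (453e-6)^2 = 2.05209e-07 m^2
Step 3: tau = 3100 * 730 * 2.05209e-07 / 1.4 = 3.3170569071e-01 s
Step 4: Convert to microseconds (multiply by 1e6).
tau = 331705.691 us


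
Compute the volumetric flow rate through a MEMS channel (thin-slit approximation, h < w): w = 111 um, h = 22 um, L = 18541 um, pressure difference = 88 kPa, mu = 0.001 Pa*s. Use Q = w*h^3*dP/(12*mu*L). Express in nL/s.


Step 1: Convert all dimensions to SI (meters).
w = 111e-6 m, h = 22e-6 m, L = 18541e-6 m, dP = 88e3 Pa
Step 2: Q = w * h^3 * dP / (12 * mu * L)
Q = 111e-6 * (22e-6)^3 * 88e3 / (12 * 0.001 * 18541e-6) = 4.6747597e-10 m^3/s
Step 3: Convert Q from m^3/s to nL/s (1 m^3 = 1e12 nL, so multiply by 1e12).
Q = 467.476 nL/s


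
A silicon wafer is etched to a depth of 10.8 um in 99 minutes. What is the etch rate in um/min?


Step 1: Etch rate = depth / time
Step 2: rate = 10.8 / 99
rate = 0.109 um/min


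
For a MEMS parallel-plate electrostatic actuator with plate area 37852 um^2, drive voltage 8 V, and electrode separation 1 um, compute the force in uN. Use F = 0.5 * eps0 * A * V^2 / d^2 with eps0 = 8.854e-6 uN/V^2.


Step 1: Identify parameters.
eps0 = 8.854e-6 uN/V^2, A = 37852 um^2, V = 8 V, d = 1 um
Step 2: Compute V^2 = 8^2 = 64
Step 3: Compute d^2 = 1^2 = 1
Step 4: F = 0.5 * 8.854e-6 * 37852 * 64 / 1
F = 10.725 uN


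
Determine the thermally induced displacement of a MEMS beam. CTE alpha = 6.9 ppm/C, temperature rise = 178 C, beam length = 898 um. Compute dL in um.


Step 1: Convert CTE: alpha = 6.9 ppm/C = 6.9e-6 /C
Step 2: dL = 6.9e-6 * 178 * 898
dL = 1.1029 um


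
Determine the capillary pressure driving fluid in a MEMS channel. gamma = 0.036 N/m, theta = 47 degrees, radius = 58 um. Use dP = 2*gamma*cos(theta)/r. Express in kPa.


Step 1: cos(47 deg) = 0.682
Step 2: Convert r to m: r = 58e-6 m
Step 3: dP = 2 * 0.036 * 0.682 / 58e-6 = 846.6 Pa
Step 4: Convert Pa to kPa (divide by 1000).
dP = 0.85 kPa


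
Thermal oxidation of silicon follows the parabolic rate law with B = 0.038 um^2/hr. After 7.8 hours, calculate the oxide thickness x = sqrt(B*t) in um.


Step 1: Compute B*t = 0.038 * 7.8 = 0.2964
Step 2: x = sqrt(0.2964)
x = 0.544 um


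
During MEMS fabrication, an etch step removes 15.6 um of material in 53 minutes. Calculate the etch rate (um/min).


Step 1: Etch rate = depth / time
Step 2: rate = 15.6 / 53
rate = 0.294 um/min


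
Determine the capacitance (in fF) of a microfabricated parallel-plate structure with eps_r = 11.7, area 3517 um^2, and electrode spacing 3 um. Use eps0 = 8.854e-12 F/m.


Step 1: Convert area to m^2: A = 3517e-12 m^2
Step 2: Convert gap to m: d = 3e-6 m
Step 3: C = eps0 * eps_r * A / d
C = 8.854e-12 * 11.7 * 3517e-12 / 3e-6
Step 4: Convert to fF (multiply by 1e15).
C = 121.44 fF


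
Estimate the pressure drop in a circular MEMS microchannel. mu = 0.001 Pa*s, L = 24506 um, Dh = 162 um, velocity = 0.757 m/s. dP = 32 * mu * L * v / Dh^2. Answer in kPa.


Step 1: Convert to SI: L = 24506e-6 m, Dh = 162e-6 m
Step 2: dP = 32 * 0.001 * 24506e-6 * 0.757 / (162e-6)^2
Step 3: dP = 22619.77 Pa
Step 4: Convert to kPa: dP = 22.62 kPa


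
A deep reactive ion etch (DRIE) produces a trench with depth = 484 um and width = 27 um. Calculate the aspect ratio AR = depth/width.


Step 1: AR = depth / width
Step 2: AR = 484 / 27
AR = 17.9


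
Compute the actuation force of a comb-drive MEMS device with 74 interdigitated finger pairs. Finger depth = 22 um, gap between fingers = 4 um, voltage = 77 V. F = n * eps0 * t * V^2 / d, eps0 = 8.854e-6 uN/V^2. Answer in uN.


Step 1: Parameters: n=74, eps0=8.854e-6 uN/V^2, t=22 um, V=77 V, d=4 um
Step 2: V^2 = 5929
Step 3: F = 74 * 8.854e-6 * 22 * 5929 / 4
F = 21.366 uN


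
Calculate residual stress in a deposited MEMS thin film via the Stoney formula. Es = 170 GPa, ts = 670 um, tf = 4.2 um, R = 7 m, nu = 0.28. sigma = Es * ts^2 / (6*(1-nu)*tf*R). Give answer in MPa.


Step 1: Compute numerator: Es * ts^2 = 170 * 670^2 = 76313000 (GPa*um^2)
Step 2: Compute denominator (R in um): 6*(1-nu)*tf*R = 6*0.72*4.2*7e6 = 127008000.0 (um^2)
Step 3: sigma (GPa) = 76313000 / 127008000.0 = 6.00852e-01 GPa
Step 4: Convert to MPa (x1000): sigma = 600.9 MPa


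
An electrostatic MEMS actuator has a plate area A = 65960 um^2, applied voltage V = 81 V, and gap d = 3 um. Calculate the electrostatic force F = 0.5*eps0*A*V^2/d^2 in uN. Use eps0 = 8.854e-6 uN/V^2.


Step 1: Identify parameters.
eps0 = 8.854e-6 uN/V^2, A = 65960 um^2, V = 81 V, d = 3 um
Step 2: Compute V^2 = 81^2 = 6561
Step 3: Compute d^2 = 3^2 = 9
Step 4: F = 0.5 * 8.854e-6 * 65960 * 6561 / 9
F = 212.872 uN


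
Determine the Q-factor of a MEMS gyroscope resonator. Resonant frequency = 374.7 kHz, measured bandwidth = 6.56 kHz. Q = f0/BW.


Step 1: Q = f0 / bandwidth
Step 2: Q = 374.7 / 6.56
Q = 57.1


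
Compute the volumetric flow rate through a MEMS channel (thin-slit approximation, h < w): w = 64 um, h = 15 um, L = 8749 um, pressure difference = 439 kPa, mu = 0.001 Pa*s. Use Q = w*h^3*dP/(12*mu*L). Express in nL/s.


Step 1: Convert all dimensions to SI (meters).
w = 64e-6 m, h = 15e-6 m, L = 8749e-6 m, dP = 439e3 Pa
Step 2: Q = w * h^3 * dP / (12 * mu * L)
Q = 64e-6 * (15e-6)^3 * 439e3 / (12 * 0.001 * 8749e-6) = 9.0318894e-10 m^3/s
Step 3: Convert Q from m^3/s to nL/s (1 m^3 = 1e12 nL, so multiply by 1e12).
Q = 903.189 nL/s


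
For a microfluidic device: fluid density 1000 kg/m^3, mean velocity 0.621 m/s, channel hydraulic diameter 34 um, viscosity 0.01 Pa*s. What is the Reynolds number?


Step 1: Convert Dh to meters: Dh = 34e-6 m
Step 2: Re = rho * v * Dh / mu
Re = 1000 * 0.621 * 34e-6 / 0.01
Re = 2.111


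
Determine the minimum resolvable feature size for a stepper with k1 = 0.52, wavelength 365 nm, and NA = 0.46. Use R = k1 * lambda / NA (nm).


Step 1: Identify values: k1 = 0.52, lambda = 365 nm, NA = 0.46
Step 2: R = k1 * lambda / NA
R = 0.52 * 365 / 0.46
R = 412.6 nm


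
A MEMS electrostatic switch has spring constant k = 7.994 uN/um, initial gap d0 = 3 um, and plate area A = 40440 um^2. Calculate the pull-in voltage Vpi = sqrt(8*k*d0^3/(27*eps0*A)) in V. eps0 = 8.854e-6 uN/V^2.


Step 1: Compute numerator: 8 * k * d0^3 = 8 * 7.994 * 3^3 = 1726.704
Step 2: Compute denominator: 27 * eps0 * A = 27 * 8.854e-6 * 40440 = 9.667506
Step 3: Vpi = sqrt(1726.704 / 9.667506)
Vpi = 13.36 V


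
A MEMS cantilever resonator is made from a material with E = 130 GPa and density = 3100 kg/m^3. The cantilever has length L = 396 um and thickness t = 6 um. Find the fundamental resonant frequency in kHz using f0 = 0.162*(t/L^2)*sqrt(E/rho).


Step 1: Convert units to SI.
t_SI = 6e-6 m, L_SI = 396e-6 m
Step 2: Calculate sqrt(E/rho).
sqrt(130e9 / 3100) = 6475.76 m/s
Step 3: Compute f0.
f0 = 0.162 * 6e-6 / (396e-6)^2 * 6475.76 = 40139.0 Hz = 40.14 kHz


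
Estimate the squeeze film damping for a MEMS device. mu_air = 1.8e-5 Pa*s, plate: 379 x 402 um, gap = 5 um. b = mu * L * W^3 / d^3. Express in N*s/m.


Step 1: Convert to SI.
L = 379e-6 m, W = 402e-6 m, d = 5e-6 m
Step 2: W^3 = (402e-6)^3 = 6.50e-11 m^3
Step 3: d^3 = (5e-6)^3 = 1.25e-16 m^3
Step 4: b = 1.8e-5 * 379e-6 * 6.50e-11 / 1.25e-16
b = 3.55e-03 N*s/m


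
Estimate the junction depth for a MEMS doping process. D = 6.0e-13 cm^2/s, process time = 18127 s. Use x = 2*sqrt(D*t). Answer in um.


Step 1: Compute D*t = 6.0e-13 * 18127 = 1.08762e-08 cm^2
Step 2: sqrt(D*t) = 1.04289e-04 cm
Step 3: x = 2 * 1.04289e-04 cm = 2.08578e-04 cm
Step 4: Convert to um (1 cm = 1e4 um): x = 2.086 um


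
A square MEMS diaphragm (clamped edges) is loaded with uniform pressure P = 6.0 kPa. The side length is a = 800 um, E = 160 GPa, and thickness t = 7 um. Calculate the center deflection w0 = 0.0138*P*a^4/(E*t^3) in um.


Step 1: Convert pressure to compatible units (E is in GPa, so P in GPa).
P = 6.0 kPa = 6.0e-6 GPa
Step 2: Compute numerator: 0.0138 * P * a^4.
a^4 = 800^4 = 409600000000
numerator = 0.0138 * 6.0e-6 * 409600000000 = 3.3915e+04
Step 3: Compute denominator: E * t^3 = 160 * 7^3 = 54880
Step 4: w0 = numerator / denominator = 3.3915e+04 / 54880 = 0.618 um


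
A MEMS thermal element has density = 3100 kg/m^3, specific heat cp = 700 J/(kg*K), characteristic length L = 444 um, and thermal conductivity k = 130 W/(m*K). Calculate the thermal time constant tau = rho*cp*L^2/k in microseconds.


Step 1: Convert L to m: L = 444e-6 m
Step 2: L^2 = (444e-6)^2 = 1.97136e-07 m^2
Step 3: tau = 3100 * 700 * 1.97136e-07 / 130 = 3.29065477e-03 s
Step 4: Convert to microseconds (multiply by 1e6).
tau = 3290.655 us


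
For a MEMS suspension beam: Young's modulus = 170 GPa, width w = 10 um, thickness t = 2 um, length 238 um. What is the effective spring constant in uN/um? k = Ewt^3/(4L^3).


Step 1: Convert E to consistent units (1 GPa = 1000 uN/um^2).
E = 170 GPa = 170000 uN/um^2
Step 2: Compute t^3 = 2^3 = 8
Step 3: Compute L^3 = 238^3 = 13481272
Step 4: k = 170000 * 10 * 8 / (4 * 13481272)
k = 0.2522 uN/um


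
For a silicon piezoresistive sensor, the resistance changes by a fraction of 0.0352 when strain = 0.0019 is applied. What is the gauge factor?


Step 1: Identify values.
dR/R = 0.0352, strain = 0.0019
Step 2: GF = (dR/R) / strain = 0.0352 / 0.0019
GF = 18.5


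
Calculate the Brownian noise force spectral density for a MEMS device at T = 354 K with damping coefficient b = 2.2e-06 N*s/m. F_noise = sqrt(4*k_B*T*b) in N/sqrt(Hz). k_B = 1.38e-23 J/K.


Step 1: Compute 4 * k_B * T * b
= 4 * 1.38e-23 * 354 * 2.2e-06
= 4.2990e-26 N^2/Hz
Step 2: F_noise = sqrt(4.2990e-26)
F_noise = 2.07e-13 N/sqrt(Hz)


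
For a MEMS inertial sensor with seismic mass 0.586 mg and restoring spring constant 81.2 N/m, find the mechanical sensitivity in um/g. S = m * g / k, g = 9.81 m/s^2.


Step 1: Convert mass: m = 0.586 mg = 5.86e-07 kg
Step 2: S = m * g / k = 5.86e-07 * 9.81 / 81.2
Step 3: S = 7.08e-08 m/g
Step 4: Convert to um/g: S = 0.071 um/g


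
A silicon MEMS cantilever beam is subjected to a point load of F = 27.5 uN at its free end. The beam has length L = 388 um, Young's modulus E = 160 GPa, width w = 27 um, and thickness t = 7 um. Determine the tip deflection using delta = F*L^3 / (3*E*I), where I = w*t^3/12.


Step 1: Calculate the second moment of area.
I = w * t^3 / 12 = 27 * 7^3 / 12 = 771.75 um^4
Step 2: Convert E to consistent units (1 GPa = 1000 uN/um^2).
E = 160 GPa = 160000 uN/um^2
Step 3: Calculate tip deflection.
delta = F * L^3 / (3 * E * I)
delta = 27.5 * 388^3 / (3 * 160000 * 771.75)
delta = 4.3362 um


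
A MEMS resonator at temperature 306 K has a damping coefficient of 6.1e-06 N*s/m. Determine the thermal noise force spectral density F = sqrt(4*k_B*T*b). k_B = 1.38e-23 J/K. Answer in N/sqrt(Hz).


Step 1: Compute 4 * k_B * T * b
= 4 * 1.38e-23 * 306 * 6.1e-06
= 1.0304e-25 N^2/Hz
Step 2: F_noise = sqrt(1.0304e-25)
F_noise = 3.21e-13 N/sqrt(Hz)


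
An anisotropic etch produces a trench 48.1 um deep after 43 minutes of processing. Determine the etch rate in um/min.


Step 1: Etch rate = depth / time
Step 2: rate = 48.1 / 43
rate = 1.119 um/min


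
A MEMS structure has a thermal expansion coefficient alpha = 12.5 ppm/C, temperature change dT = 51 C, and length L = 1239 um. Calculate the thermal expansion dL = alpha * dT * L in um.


Step 1: Convert CTE: alpha = 12.5 ppm/C = 12.5e-6 /C
Step 2: dL = 12.5e-6 * 51 * 1239
dL = 0.7899 um


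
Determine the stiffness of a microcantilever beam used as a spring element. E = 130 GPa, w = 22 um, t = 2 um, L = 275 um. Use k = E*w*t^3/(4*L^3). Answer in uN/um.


Step 1: Convert E to consistent units (1 GPa = 1000 uN/um^2).
E = 130 GPa = 130000 uN/um^2
Step 2: Compute t^3 = 2^3 = 8
Step 3: Compute L^3 = 275^3 = 20796875
Step 4: k = 130000 * 22 * 8 / (4 * 20796875)
k = 0.275 uN/um


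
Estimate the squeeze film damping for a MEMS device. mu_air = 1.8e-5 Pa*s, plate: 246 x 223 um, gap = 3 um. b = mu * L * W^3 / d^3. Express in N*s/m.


Step 1: Convert to SI.
L = 246e-6 m, W = 223e-6 m, d = 3e-6 m
Step 2: W^3 = (223e-6)^3 = 1.11e-11 m^3
Step 3: d^3 = (3e-6)^3 = 2.70e-17 m^3
Step 4: b = 1.8e-5 * 246e-6 * 1.11e-11 / 2.70e-17
b = 1.82e-03 N*s/m


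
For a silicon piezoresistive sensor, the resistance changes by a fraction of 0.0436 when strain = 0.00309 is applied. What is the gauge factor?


Step 1: Identify values.
dR/R = 0.0436, strain = 0.00309
Step 2: GF = (dR/R) / strain = 0.0436 / 0.00309
GF = 14.1


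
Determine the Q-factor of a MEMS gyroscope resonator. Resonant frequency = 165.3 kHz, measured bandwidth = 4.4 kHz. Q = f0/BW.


Step 1: Q = f0 / bandwidth
Step 2: Q = 165.3 / 4.4
Q = 37.6


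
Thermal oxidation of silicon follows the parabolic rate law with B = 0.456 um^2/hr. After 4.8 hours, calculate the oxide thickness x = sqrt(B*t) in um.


Step 1: Compute B*t = 0.456 * 4.8 = 2.1888
Step 2: x = sqrt(2.1888)
x = 1.479 um


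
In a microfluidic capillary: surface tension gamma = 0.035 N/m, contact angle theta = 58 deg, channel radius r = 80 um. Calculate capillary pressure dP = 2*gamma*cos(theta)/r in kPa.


Step 1: cos(58 deg) = 0.5299
Step 2: Convert r to m: r = 80e-6 m
Step 3: dP = 2 * 0.035 * 0.5299 / 80e-6 = 463.7 Pa
Step 4: Convert Pa to kPa (divide by 1000).
dP = 0.46 kPa


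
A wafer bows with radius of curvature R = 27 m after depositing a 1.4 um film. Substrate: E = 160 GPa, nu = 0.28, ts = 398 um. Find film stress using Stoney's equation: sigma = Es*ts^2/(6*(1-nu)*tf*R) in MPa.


Step 1: Compute numerator: Es * ts^2 = 160 * 398^2 = 25344640 (GPa*um^2)
Step 2: Compute denominator (R in um): 6*(1-nu)*tf*R = 6*0.72*1.4*27e6 = 163296000.0 (um^2)
Step 3: sigma (GPa) = 25344640 / 163296000.0 = 1.55207e-01 GPa
Step 4: Convert to MPa (x1000): sigma = 155.2 MPa


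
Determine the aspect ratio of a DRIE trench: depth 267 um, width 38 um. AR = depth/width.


Step 1: AR = depth / width
Step 2: AR = 267 / 38
AR = 7.0


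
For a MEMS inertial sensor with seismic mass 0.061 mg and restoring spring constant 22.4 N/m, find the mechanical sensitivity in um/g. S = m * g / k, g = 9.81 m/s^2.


Step 1: Convert mass: m = 0.061 mg = 6.10e-08 kg
Step 2: S = m * g / k = 6.10e-08 * 9.81 / 22.4
Step 3: S = 2.67e-08 m/g
Step 4: Convert to um/g: S = 0.027 um/g


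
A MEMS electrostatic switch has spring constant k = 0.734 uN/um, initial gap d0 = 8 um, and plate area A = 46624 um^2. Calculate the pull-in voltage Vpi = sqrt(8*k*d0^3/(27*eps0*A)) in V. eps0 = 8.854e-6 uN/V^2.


Step 1: Compute numerator: 8 * k * d0^3 = 8 * 0.734 * 8^3 = 3006.464
Step 2: Compute denominator: 27 * eps0 * A = 27 * 8.854e-6 * 46624 = 11.14584
Step 3: Vpi = sqrt(3006.464 / 11.14584)
Vpi = 16.42 V


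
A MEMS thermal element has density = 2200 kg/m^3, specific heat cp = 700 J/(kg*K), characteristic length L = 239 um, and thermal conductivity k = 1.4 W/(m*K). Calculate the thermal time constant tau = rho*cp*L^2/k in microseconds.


Step 1: Convert L to m: L = 239e-6 m
Step 2: L^2 = (239e-6)^2 = 5.7121e-08 m^2
Step 3: tau = 2200 * 700 * 5.7121e-08 / 1.4 = 6.28331e-02 s
Step 4: Convert to microseconds (multiply by 1e6).
tau = 62833.1 us


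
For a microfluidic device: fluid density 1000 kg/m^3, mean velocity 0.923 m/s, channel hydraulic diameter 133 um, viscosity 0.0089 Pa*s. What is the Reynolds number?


Step 1: Convert Dh to meters: Dh = 133e-6 m
Step 2: Re = rho * v * Dh / mu
Re = 1000 * 0.923 * 133e-6 / 0.0089
Re = 13.793


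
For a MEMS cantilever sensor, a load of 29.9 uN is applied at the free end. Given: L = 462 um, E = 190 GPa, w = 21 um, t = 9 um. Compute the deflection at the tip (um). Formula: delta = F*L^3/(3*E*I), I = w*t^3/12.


Step 1: Calculate the second moment of area.
I = w * t^3 / 12 = 21 * 9^3 / 12 = 1275.75 um^4
Step 2: Convert E to consistent units (1 GPa = 1000 uN/um^2).
E = 190 GPa = 190000 uN/um^2
Step 3: Calculate tip deflection.
delta = F * L^3 / (3 * E * I)
delta = 29.9 * 462^3 / (3 * 190000 * 1275.75)
delta = 4.0547 um


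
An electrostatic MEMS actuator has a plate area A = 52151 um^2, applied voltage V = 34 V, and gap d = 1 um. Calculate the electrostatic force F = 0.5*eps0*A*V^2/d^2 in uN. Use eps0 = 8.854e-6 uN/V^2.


Step 1: Identify parameters.
eps0 = 8.854e-6 uN/V^2, A = 52151 um^2, V = 34 V, d = 1 um
Step 2: Compute V^2 = 34^2 = 1156
Step 3: Compute d^2 = 1^2 = 1
Step 4: F = 0.5 * 8.854e-6 * 52151 * 1156 / 1
F = 266.889 uN


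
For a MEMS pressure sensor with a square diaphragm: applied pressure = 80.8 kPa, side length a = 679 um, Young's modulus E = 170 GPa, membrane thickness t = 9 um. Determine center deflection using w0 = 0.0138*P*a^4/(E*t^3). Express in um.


Step 1: Convert pressure to compatible units (E is in GPa, so P in GPa).
P = 80.8 kPa = 80.8e-6 GPa
Step 2: Compute numerator: 0.0138 * P * a^4.
a^4 = 679^4 = 212558803681
numerator = 0.0138 * 80.8e-6 * 212558803681 = 2.370116e+05
Step 3: Compute denominator: E * t^3 = 170 * 9^3 = 123930
Step 4: w0 = numerator / denominator = 2.370116e+05 / 123930 = 1.9125 um


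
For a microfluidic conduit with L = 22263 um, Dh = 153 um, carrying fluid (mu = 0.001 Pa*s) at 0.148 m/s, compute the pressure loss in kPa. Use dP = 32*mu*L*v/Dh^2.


Step 1: Convert to SI: L = 22263e-6 m, Dh = 153e-6 m
Step 2: dP = 32 * 0.001 * 22263e-6 * 0.148 / (153e-6)^2
Step 3: dP = 4504.15 Pa
Step 4: Convert to kPa: dP = 4.5 kPa


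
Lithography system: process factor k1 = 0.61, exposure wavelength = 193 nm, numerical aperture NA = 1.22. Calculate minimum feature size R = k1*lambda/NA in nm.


Step 1: Identify values: k1 = 0.61, lambda = 193 nm, NA = 1.22
Step 2: R = k1 * lambda / NA
R = 0.61 * 193 / 1.22
R = 96.5 nm


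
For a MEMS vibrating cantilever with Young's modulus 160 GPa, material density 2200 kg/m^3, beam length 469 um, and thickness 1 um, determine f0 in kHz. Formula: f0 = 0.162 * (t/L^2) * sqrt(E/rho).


Step 1: Convert units to SI.
t_SI = 1e-6 m, L_SI = 469e-6 m
Step 2: Calculate sqrt(E/rho).
sqrt(160e9 / 2200) = 8528.03 m/s
Step 3: Compute f0.
f0 = 0.162 * 1e-6 / (469e-6)^2 * 8528.03 = 6280.8 Hz = 6.28 kHz


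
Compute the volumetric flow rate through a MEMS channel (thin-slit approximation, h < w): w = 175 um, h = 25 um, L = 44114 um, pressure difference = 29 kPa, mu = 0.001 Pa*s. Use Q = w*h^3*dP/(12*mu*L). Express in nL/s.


Step 1: Convert all dimensions to SI (meters).
w = 175e-6 m, h = 25e-6 m, L = 44114e-6 m, dP = 29e3 Pa
Step 2: Q = w * h^3 * dP / (12 * mu * L)
Q = 175e-6 * (25e-6)^3 * 29e3 / (12 * 0.001 * 44114e-6) = 1.4979537e-10 m^3/s
Step 3: Convert Q from m^3/s to nL/s (1 m^3 = 1e12 nL, so multiply by 1e12).
Q = 149.795 nL/s


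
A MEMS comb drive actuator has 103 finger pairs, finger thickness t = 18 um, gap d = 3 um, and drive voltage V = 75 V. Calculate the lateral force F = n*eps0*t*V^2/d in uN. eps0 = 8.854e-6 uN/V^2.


Step 1: Parameters: n=103, eps0=8.854e-6 uN/V^2, t=18 um, V=75 V, d=3 um
Step 2: V^2 = 5625
Step 3: F = 103 * 8.854e-6 * 18 * 5625 / 3
F = 30.779 uN


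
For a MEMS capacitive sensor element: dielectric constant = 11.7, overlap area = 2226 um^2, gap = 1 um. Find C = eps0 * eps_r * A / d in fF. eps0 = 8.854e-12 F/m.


Step 1: Convert area to m^2: A = 2226e-12 m^2
Step 2: Convert gap to m: d = 1e-6 m
Step 3: C = eps0 * eps_r * A / d
C = 8.854e-12 * 11.7 * 2226e-12 / 1e-6
Step 4: Convert to fF (multiply by 1e15).
C = 230.6 fF


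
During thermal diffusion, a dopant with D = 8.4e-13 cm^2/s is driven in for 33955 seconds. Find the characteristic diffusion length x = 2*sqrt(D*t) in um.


Step 1: Compute D*t = 8.4e-13 * 33955 = 2.85222e-08 cm^2
Step 2: sqrt(D*t) = 1.68885e-04 cm
Step 3: x = 2 * 1.68885e-04 cm = 3.3777e-04 cm
Step 4: Convert to um (1 cm = 1e4 um): x = 3.378 um


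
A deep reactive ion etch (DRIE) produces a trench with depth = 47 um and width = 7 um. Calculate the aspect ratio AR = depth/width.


Step 1: AR = depth / width
Step 2: AR = 47 / 7
AR = 6.7


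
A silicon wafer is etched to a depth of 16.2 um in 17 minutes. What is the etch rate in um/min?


Step 1: Etch rate = depth / time
Step 2: rate = 16.2 / 17
rate = 0.953 um/min


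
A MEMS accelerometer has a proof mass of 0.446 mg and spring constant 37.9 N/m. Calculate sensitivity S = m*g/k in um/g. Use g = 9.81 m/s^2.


Step 1: Convert mass: m = 0.446 mg = 4.46e-07 kg
Step 2: S = m * g / k = 4.46e-07 * 9.81 / 37.9
Step 3: S = 1.15e-07 m/g
Step 4: Convert to um/g: S = 0.115 um/g


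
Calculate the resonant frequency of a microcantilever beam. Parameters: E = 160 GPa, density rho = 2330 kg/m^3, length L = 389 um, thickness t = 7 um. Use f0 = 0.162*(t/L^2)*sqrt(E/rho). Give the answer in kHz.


Step 1: Convert units to SI.
t_SI = 7e-6 m, L_SI = 389e-6 m
Step 2: Calculate sqrt(E/rho).
sqrt(160e9 / 2330) = 8286.71 m/s
Step 3: Compute f0.
f0 = 0.162 * 7e-6 / (389e-6)^2 * 8286.71 = 62100.6 Hz = 62.1 kHz
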